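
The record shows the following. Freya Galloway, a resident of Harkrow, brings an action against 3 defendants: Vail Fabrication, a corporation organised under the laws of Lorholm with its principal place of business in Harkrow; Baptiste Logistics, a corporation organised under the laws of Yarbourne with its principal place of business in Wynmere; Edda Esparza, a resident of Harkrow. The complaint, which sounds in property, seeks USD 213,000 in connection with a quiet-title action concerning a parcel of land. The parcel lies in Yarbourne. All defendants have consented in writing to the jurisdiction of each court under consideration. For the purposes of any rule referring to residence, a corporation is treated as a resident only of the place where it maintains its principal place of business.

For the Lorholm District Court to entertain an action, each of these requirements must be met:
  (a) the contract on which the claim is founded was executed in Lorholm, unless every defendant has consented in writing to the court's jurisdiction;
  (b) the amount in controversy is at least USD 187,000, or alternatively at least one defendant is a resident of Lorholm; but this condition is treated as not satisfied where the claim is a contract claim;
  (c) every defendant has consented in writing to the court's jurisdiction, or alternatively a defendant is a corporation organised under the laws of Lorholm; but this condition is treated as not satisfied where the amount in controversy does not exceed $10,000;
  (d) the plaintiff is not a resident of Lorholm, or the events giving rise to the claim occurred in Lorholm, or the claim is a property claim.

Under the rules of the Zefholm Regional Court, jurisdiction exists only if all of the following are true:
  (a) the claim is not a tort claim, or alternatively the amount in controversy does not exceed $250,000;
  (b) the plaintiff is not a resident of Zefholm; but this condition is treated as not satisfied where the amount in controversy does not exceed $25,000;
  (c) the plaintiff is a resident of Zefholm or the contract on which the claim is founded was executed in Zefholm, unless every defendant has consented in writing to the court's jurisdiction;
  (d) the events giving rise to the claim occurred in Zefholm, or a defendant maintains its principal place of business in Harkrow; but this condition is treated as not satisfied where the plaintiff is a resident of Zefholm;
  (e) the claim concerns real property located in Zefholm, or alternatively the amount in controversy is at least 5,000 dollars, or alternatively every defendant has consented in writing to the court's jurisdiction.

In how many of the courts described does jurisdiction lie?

2

The Lorholm District Court:
  (a) No contract (and hence no place of execution) is alleged. However, every defendant has filed written consent, so the 'unless' proviso supplies this condition. Met.
  (b) The amount in controversy is $213,000, which meets the 187,000 dollars floor, so this disjunct is met. The exception is not triggered, since the claim is a property claim, not a contract claim. Met.
  (c) Every defendant has filed written consent, which satisfies one of the alternatives. And the carve-out is inapplicable — the amount in controversy is USD 213,000, above the USD 10,000 ceiling. Condition met.
  (d) The plaintiff resides in Harkrow, which is not Lorholm — that alternative is enough. Met.
  → Every requirement is satisfied — jurisdiction.
The Zefholm Regional Court:
  (a) The claim is a property claim, not a tort claim — that alternative is enough. Condition met.
  (b) The plaintiff resides in Harkrow, which is not Zefholm. The carve-out does not apply: the amount in controversy is 213,000 dollars, above the 25,000 dollars ceiling. Condition met.
  (c) The plaintiff resides in Harkrow, not Zefholm; no contract (and hence no place of execution) is alleged — every alternative fails. The proviso rescues it, though: every defendant has filed written consent. Condition met.
  (d) Vail Fabrication has its principal place of business in Harkrow — that alternative is enough. And the carve-out is inapplicable — the plaintiff resides in Harkrow, not Zefholm. Condition met.
  (e) The amount in controversy is 213,000 dollars, which meets the 5,000 dollars floor, which satisfies one of the alternatives. Met.
  → The court has jurisdiction.
Courts with jurisdiction: the Lorholm District Court, the Zefholm Regional Court — 2 in total.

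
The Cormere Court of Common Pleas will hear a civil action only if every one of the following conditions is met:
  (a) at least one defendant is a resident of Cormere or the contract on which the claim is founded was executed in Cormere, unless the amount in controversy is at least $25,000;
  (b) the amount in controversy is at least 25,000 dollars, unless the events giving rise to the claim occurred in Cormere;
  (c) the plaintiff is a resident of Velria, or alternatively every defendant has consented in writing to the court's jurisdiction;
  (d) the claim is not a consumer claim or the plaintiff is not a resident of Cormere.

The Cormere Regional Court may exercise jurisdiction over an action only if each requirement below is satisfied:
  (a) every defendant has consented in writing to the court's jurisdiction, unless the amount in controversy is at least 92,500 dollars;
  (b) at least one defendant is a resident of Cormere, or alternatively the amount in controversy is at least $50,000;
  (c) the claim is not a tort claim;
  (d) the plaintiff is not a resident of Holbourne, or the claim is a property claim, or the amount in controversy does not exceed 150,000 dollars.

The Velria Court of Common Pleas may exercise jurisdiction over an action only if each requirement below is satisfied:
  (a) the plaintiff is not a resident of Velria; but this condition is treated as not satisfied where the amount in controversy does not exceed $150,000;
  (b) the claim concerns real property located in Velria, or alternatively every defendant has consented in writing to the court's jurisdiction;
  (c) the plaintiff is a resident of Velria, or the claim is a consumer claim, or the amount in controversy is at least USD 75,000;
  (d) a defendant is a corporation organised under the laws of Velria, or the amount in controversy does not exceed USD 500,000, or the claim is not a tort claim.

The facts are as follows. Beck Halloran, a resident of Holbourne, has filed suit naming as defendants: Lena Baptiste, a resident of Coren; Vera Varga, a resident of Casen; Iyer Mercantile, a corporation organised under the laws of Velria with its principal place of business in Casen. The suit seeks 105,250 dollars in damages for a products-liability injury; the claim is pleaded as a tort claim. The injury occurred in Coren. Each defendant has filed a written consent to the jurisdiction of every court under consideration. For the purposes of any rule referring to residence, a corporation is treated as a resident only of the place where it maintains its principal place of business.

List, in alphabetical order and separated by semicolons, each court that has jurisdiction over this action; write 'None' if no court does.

The Cormere Court of Common Pleas:
  (a) No defendant resides in Cormere (they reside in Coren, Casen, Casen); no contract (and hence no place of execution) is alleged — every alternative fails. But the amount in controversy is USD 105,250, which meets the $25,000 floor, and the 'unless' clause therefore excuses the requirement. Satisfied.
  (b) The amount in controversy is 105,250 dollars, which meets the USD 25,000 floor. Satisfied.
  (c) Every defendant has filed written consent, so one alternative holds. Satisfied.
  (d) The claim is a tort claim, not a consumer claim, so this disjunct is met. Met.
  → The court has jurisdiction.
The Cormere Regional Court:
  (a) Every defendant has filed written consent. Met.
  (b) The amount in controversy is 105,250 dollars, which meets the $50,000 floor, so one alternative holds. Satisfied.
  (c) The claim is a tort claim. Fails.
  (d) The amount in controversy is USD 105,250, within the USD 150,000 ceiling, so this disjunct is met. Condition met.
  → At least one condition fails; no jurisdiction.
The Velria Court of Common Pleas:
  (a) The plaintiff resides in Holbourne, which is not Velria. But the carve-out bites: the amount in controversy is USD 105,250, within the USD 150,000 ceiling. Not satisfied.
  (b) Every defendant has filed written consent, so one alternative holds. Condition met.
  (c) The amount in controversy is USD 105,250, which meets the 75,000 dollars floor, so one alternative holds. Met.
  (d) Iyer Mercantile is organised under the laws of Velria, which satisfies one of the alternatives. Met.
  → No jurisdiction.

the Cormere Court of Common Pleas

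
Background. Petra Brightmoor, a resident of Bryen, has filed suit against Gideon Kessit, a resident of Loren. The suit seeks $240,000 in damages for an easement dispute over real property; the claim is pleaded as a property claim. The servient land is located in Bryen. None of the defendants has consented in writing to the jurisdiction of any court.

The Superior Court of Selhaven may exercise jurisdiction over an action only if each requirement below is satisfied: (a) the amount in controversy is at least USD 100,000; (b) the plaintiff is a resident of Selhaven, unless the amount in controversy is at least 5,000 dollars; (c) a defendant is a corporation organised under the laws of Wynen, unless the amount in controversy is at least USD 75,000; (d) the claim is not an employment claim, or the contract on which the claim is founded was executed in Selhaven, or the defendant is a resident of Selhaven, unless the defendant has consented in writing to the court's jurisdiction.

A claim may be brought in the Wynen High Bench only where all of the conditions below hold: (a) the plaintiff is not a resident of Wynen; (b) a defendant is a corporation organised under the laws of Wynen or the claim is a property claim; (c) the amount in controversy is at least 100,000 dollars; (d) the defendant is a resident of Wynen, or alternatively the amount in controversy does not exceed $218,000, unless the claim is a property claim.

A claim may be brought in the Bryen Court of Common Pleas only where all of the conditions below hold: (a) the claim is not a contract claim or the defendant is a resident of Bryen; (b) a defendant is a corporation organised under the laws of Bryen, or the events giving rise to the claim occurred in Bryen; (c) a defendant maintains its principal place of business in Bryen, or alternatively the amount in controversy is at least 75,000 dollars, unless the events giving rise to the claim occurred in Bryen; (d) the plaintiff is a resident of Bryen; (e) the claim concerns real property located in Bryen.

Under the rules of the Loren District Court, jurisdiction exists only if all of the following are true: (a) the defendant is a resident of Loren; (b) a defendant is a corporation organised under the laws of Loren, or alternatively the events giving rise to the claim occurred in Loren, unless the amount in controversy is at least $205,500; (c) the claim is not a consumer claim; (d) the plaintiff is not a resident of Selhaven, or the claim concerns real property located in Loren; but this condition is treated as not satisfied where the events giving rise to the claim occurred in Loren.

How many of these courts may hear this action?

4

The Superior Court of Selhaven:
  (a) The amount in controversy is $240,000, which meets the 100,000 dollars floor. Met.
  (b) The plaintiff resides in Bryen, not Selhaven. However, the amount in controversy is 240,000 dollars, which meets the 5,000 dollars floor, so the 'unless' proviso supplies this condition. Met.
  (c) No defendant is a corporation. The proviso rescues it, though: the amount in controversy is USD 240,000, which meets the $75,000 floor. Met.
  (d) The claim is a property claim, not an employment claim, so one alternative holds. Satisfied.
  → Jurisdiction lies.
The Wynen High Bench:
  (a) The plaintiff resides in Bryen, which is not Wynen. Met.
  (b) The claim is a property claim, which satisfies one of the alternatives. Condition met.
  (c) The amount in controversy is $240,000, which meets the 100,000 dollars floor. Met.
  (d) The defendant resides in Loren, not Wynen; the amount in controversy is USD 240,000, above the 218,000 dollars ceiling — no alternative holds. But the claim is a property claim, and the 'unless' clause therefore excuses the requirement. Condition met.
  → Jurisdiction lies.
The Bryen Court of Common Pleas:
  (a) The claim is a property claim, not a contract claim, so one alternative holds. Satisfied.
  (b) The operative events occurred in Bryen, so one alternative holds. Condition met.
  (c) The amount in controversy is $240,000, which meets the $75,000 floor — that alternative is enough. Condition met.
  (d) The plaintiff resides in Bryen. Condition met.
  (e) The property lies in Bryen. Condition met.
  → All conditions met; jurisdiction exists.
The Loren District Court:
  (a) The defendant resides in Loren. Condition met.
  (b) No defendant is a corporation; the operative events occurred in Bryen, not Loren — every alternative fails. But the amount in controversy is $240,000, which meets the $205,500 floor, and the 'unless' clause therefore excuses the requirement. Met.
  (c) The claim is a property claim, not a consumer claim. Condition met.
  (d) The plaintiff resides in Bryen, which is not Selhaven, so this disjunct is met. And the carve-out is inapplicable — the operative events occurred in Bryen, not Loren. Condition met.
  → All conditions met; jurisdiction exists.
Courts with jurisdiction: the Superior Court of Selhaven, the Wynen High Bench, the Bryen Court of Common Pleas, the Loren District Court — 4 in total.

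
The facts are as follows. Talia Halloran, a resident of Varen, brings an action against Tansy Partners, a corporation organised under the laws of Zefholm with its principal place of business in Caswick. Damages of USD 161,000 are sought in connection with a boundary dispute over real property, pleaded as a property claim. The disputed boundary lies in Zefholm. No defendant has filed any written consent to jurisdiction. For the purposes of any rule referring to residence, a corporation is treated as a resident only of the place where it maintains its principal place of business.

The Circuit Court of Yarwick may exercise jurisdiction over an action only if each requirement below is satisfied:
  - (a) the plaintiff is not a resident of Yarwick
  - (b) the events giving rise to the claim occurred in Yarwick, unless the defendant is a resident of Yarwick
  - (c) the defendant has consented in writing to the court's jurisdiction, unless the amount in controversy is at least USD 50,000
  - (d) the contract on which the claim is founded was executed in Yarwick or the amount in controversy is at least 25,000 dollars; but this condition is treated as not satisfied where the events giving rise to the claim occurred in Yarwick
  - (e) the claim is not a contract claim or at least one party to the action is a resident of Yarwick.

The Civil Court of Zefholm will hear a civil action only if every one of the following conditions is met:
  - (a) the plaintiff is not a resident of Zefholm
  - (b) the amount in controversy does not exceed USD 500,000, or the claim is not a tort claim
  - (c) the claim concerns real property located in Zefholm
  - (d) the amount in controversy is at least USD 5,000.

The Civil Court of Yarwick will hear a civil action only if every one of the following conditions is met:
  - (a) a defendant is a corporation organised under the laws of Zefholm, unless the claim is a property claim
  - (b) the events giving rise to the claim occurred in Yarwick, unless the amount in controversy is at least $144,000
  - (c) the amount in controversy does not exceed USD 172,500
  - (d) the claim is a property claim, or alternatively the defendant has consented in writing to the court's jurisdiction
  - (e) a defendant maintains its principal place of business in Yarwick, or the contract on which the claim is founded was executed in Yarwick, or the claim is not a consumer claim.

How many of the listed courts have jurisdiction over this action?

2

The Circuit Court of Yarwick:
  (a) The plaintiff resides in Varen, which is not Yarwick. Satisfied.
  (b) The operative events occurred in Zefholm, not Yarwick. And the defendant resides in Caswick, not Yarwick, so the proviso does not save it. Not met.
  (c) No such written consent has been filed. But the amount in controversy is $161,000, which meets the 50,000 dollars floor, and the 'unless' clause therefore excuses the requirement. Satisfied.
  (d) The amount in controversy is $161,000, which meets the $25,000 floor, so this disjunct is met. The carve-out does not apply: the operative events occurred in Zefholm, not Yarwick. Satisfied.
  (e) The claim is a property claim, not a contract claim — that alternative is enough. Satisfied.
  → The court lacks jurisdiction.
The Civil Court of Zefholm:
  (a) The plaintiff resides in Varen, which is not Zefholm. Condition met.
  (b) The amount in controversy is $161,000, within the $500,000 ceiling, so this disjunct is met. Met.
  (c) The property lies in Zefholm. Condition met.
  (d) The amount in controversy is USD 161,000, which meets the 5,000 dollars floor. Met.
  → All conditions met; jurisdiction exists.
The Civil Court of Yarwick:
  (a) Tansy Partners is organised under the laws of Zefholm. Satisfied.
  (b) The operative events occurred in Zefholm, not Yarwick. However, the amount in controversy is $161,000, which meets the USD 144,000 floor, so the 'unless' proviso supplies this condition. Met.
  (c) The amount in controversy is 161,000 dollars, within the $172,500 ceiling. Condition met.
  (d) The claim is a property claim, so one alternative holds. Met.
  (e) The claim is a property claim, not a consumer claim — that alternative is enough. Satisfied.
  → All conditions met; jurisdiction exists.
Courts with jurisdiction: the Civil Court of Zefholm, the Civil Court of Yarwick — 2 in total.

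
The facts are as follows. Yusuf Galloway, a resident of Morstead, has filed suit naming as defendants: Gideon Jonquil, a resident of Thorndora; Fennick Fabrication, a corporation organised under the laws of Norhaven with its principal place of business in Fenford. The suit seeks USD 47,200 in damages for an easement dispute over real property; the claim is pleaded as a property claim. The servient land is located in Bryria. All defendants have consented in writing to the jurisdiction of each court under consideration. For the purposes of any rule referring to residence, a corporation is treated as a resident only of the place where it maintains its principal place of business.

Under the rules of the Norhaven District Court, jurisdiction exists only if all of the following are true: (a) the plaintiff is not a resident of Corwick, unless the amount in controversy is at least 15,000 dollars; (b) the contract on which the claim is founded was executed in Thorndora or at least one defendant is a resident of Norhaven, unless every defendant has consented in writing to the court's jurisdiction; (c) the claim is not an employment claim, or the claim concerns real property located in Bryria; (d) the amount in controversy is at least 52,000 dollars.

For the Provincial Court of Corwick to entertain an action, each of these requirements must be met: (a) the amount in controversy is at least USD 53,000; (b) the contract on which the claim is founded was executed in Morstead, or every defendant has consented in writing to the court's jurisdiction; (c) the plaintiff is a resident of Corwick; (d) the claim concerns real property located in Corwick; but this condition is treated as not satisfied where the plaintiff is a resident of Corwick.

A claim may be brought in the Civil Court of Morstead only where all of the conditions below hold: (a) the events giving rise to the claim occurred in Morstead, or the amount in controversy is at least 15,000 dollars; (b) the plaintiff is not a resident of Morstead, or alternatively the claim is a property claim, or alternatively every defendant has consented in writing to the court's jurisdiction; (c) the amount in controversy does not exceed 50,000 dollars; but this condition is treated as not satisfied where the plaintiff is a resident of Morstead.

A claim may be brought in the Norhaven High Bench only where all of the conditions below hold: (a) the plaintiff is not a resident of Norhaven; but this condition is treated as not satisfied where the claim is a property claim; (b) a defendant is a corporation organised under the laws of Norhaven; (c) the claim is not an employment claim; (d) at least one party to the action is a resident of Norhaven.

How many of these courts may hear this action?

The Norhaven District Court:
  (a) The plaintiff resides in Morstead, which is not Corwick. Condition met.
  (b) No contract (and hence no place of execution) is alleged; no defendant resides in Norhaven (they reside in Thorndora, Fenford) — every alternative fails. However, every defendant has filed written consent, so the 'unless' proviso supplies this condition. Met.
  (c) The claim is a property claim, not an employment claim — that alternative is enough. Satisfied.
  (d) The amount in controversy is 47,200 dollars, below the 52,000 dollars floor. Condition not met.
  → No jurisdiction.
The Provincial Court of Corwick:
  (a) The amount in controversy is 47,200 dollars, below the 53,000 dollars floor. Not met.
  (b) Every defendant has filed written consent, so one alternative holds. Met.
  (c) The plaintiff resides in Morstead, not Corwick. Condition not met.
  (d) The property lies in Bryria, not Corwick. Fails.
  → At least one condition fails; no jurisdiction.
The Civil Court of Morstead:
  (a) The amount in controversy is USD 47,200, which meets the $15,000 floor, so one alternative holds. Met.
  (b) The claim is a property claim, so this disjunct is met. Condition met.
  (c) The amount in controversy is USD 47,200, within the USD 50,000 ceiling. However, the plaintiff resides in Morstead, which falls within the stated exception and so defeats the condition. Not satisfied.
  → At least one condition fails; no jurisdiction.
The Norhaven High Bench:
  (a) The plaintiff resides in Morstead, which is not Norhaven. But the claim is a property claim, triggering the carve-out and defeating this condition. Condition not met.
  (b) Fennick Fabrication is organised under the laws of Norhaven. Condition met.
  (c) The claim is a property claim, not an employment claim. Satisfied.
  (d) No party resides in Norhaven. Condition not met.
  → The court lacks jurisdiction.
No court satisfies all of its conditions.

0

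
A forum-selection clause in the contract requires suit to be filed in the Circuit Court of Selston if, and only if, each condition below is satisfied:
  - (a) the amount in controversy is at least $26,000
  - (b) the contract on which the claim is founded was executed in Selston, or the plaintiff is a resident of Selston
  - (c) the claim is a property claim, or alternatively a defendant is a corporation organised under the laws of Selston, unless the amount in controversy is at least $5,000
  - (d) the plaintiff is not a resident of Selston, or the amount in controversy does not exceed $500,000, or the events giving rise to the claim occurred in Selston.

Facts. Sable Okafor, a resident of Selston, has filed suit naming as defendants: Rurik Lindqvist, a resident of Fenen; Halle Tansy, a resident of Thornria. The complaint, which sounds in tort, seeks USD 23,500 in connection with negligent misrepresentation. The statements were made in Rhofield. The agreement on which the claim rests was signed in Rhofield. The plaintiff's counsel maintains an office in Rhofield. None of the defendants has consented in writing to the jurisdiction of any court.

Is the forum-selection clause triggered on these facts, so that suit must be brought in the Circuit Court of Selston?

The Circuit Court of Selston:
  (a) The amount in controversy is USD 23,500, below the 26,000 dollars floor. Condition not met.
  (b) The plaintiff resides in Selston — that alternative is enough. Condition met.
  (c) The claim is a tort claim, not a property claim; no defendant is a corporation — every alternative fails. But the amount in controversy is USD 23,500, which meets the 5,000 dollars floor, and the 'unless' clause therefore excuses the requirement. Met.
  (d) The amount in controversy is USD 23,500, within the 500,000 dollars ceiling, so this disjunct is met. Condition met.
  → Forum clause is not triggered.

No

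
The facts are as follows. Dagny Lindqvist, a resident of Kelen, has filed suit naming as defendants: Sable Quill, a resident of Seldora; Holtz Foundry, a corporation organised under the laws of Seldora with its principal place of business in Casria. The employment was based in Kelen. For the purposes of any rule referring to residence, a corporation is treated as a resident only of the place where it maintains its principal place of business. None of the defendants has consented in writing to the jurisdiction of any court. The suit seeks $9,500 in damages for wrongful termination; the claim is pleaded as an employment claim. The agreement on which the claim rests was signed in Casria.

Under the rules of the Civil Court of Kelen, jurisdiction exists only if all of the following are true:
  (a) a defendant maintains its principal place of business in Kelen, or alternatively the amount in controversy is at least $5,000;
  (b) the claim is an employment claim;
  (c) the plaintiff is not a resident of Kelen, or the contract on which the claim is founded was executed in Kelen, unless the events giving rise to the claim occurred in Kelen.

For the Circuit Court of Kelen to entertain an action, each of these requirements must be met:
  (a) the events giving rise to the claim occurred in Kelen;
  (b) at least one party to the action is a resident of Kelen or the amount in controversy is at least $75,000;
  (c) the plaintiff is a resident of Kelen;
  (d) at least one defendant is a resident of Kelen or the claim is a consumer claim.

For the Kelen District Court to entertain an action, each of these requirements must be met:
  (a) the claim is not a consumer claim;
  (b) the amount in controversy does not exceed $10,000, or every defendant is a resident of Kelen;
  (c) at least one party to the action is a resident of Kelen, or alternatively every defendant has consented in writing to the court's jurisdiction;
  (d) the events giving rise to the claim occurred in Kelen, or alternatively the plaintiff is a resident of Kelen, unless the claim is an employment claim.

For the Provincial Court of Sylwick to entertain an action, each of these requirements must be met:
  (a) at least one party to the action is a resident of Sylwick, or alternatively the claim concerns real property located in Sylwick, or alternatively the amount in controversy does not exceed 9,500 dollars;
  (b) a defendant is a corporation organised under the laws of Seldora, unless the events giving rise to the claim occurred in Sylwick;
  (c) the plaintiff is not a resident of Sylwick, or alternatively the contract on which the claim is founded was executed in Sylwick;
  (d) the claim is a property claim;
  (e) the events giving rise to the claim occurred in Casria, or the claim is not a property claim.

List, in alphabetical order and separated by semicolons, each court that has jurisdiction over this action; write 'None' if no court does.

The Civil Court of Kelen:
  (a) The amount in controversy is $9,500, which meets the 5,000 dollars floor, which satisfies one of the alternatives. Satisfied.
  (b) The claim is an employment claim. Condition met.
  (c) The plaintiff resides in Kelen; the contract was executed in Casria, not Kelen — every alternative fails. However, the operative events occurred in Kelen, so the 'unless' proviso supplies this condition. Satisfied.
  → All conditions met; jurisdiction exists.
The Circuit Court of Kelen:
  (a) The operative events occurred in Kelen. Satisfied.
  (b) Dagny Lindqvist resides in Kelen, which satisfies one of the alternatives. Condition met.
  (c) The plaintiff resides in Kelen. Satisfied.
  (d) No defendant resides in Kelen (they reside in Seldora, Casria); the claim is an employment claim, not a consumer claim — none of the alternatives is met. Not satisfied.
  → At least one condition fails; no jurisdiction.
The Kelen District Court:
  (a) The claim is an employment claim, not a consumer claim. Met.
  (b) The amount in controversy is USD 9,500, within the USD 10,000 ceiling, which satisfies one of the alternatives. Met.
  (c) Dagny Lindqvist resides in Kelen, which satisfies one of the alternatives. Met.
  (d) The operative events occurred in Kelen, so this disjunct is met. Met.
  → Jurisdiction lies.
The Provincial Court of Sylwick:
  (a) The amount in controversy is 9,500 dollars, within the 9,500 dollars ceiling — that alternative is enough. Satisfied.
  (b) Holtz Foundry is organised under the laws of Seldora. Condition met.
  (c) The plaintiff resides in Kelen, which is not Sylwick, so this disjunct is met. Met.
  (d) The claim is an employment claim, not a property claim. Not met.
  (e) The claim is an employment claim, not a property claim, which satisfies one of the alternatives. Satisfied.
  → No jurisdiction.

the Civil Court of Kelen; the Kelen District Court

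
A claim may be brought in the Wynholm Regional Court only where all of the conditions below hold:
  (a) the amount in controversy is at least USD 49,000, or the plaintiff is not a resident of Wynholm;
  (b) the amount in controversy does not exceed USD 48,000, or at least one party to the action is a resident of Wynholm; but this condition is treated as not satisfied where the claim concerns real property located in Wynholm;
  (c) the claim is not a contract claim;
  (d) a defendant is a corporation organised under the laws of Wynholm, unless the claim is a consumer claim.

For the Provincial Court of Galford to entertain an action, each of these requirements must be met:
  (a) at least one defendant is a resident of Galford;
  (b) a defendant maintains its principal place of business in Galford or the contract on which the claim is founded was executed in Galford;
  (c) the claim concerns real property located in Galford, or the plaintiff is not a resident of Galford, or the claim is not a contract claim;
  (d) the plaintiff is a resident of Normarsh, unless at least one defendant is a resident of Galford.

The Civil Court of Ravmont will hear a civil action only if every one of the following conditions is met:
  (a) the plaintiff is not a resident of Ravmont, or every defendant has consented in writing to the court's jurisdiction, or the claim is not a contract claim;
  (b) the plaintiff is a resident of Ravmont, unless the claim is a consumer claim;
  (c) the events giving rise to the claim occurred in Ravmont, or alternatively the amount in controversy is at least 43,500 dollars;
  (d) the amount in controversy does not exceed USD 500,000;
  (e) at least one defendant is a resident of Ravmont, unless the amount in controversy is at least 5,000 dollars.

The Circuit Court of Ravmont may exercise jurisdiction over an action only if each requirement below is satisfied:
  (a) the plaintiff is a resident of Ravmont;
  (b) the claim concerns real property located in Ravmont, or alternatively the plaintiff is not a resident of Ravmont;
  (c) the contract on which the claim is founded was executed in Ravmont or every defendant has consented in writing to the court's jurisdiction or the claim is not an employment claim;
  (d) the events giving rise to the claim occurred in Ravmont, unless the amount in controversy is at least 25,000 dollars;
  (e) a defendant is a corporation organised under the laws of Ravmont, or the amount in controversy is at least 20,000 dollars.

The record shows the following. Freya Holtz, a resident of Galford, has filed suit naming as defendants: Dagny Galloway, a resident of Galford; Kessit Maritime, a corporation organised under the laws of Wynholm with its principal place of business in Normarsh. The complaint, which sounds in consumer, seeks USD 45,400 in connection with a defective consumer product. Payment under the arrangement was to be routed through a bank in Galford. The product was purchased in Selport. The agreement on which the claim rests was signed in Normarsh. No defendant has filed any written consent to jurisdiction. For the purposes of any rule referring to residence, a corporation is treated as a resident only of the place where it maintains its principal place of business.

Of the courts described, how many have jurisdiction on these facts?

2

The Wynholm Regional Court:
  (a) The plaintiff resides in Galford, which is not Wynholm, so one alternative holds. Condition met.
  (b) The amount in controversy is 45,400 dollars, within the $48,000 ceiling, so this disjunct is met. And the carve-out is inapplicable — the claim does not concern real property. Condition met.
  (c) The claim is a consumer claim, not a contract claim. Satisfied.
  (d) Kessit Maritime is organised under the laws of Wynholm. Satisfied.
  → The court has jurisdiction.
The Provincial Court of Galford:
  (a) Dagny Galloway resides in Galford. Met.
  (b) The corporate defendant(s) have their principal place of business in Normarsh, not Galford; the contract was executed in Normarsh, not Galford — no alternative holds. Condition not met.
  (c) The claim is a consumer claim, not a contract claim, so one alternative holds. Condition met.
  (d) The plaintiff resides in Galford, not Normarsh. But Dagny Galloway resides in Galford, and the 'unless' clause therefore excuses the requirement. Met.
  → At least one condition fails; no jurisdiction.
The Civil Court of Ravmont:
  (a) The plaintiff resides in Galford, which is not Ravmont, so one alternative holds. Met.
  (b) The plaintiff resides in Galford, not Ravmont. The proviso rescues it, though: the claim is a consumer claim. Satisfied.
  (c) The amount in controversy is USD 45,400, which meets the $43,500 floor, so one alternative holds. Condition met.
  (d) The amount in controversy is $45,400, within the $500,000 ceiling. Met.
  (e) No defendant resides in Ravmont (they reside in Galford, Normarsh). However, the amount in controversy is $45,400, which meets the $5,000 floor, so the 'unless' proviso supplies this condition. Condition met.
  → Every requirement is satisfied — jurisdiction.
The Circuit Court of Ravmont:
  (a) The plaintiff resides in Galford, not Ravmont. Not met.
  (b) The plaintiff resides in Galford, which is not Ravmont, so this disjunct is met. Met.
  (c) The claim is a consumer claim, not an employment claim, which satisfies one of the alternatives. Condition met.
  (d) The operative events occurred in Selport, not Ravmont. The proviso rescues it, though: the amount in controversy is 45,400 dollars, which meets the USD 25,000 floor. Met.
  (e) The amount in controversy is 45,400 dollars, which meets the 20,000 dollars floor — that alternative is enough. Met.
  → No jurisdiction.
Courts with jurisdiction: the Wynholm Regional Court, the Civil Court of Ravmont — 2 in total.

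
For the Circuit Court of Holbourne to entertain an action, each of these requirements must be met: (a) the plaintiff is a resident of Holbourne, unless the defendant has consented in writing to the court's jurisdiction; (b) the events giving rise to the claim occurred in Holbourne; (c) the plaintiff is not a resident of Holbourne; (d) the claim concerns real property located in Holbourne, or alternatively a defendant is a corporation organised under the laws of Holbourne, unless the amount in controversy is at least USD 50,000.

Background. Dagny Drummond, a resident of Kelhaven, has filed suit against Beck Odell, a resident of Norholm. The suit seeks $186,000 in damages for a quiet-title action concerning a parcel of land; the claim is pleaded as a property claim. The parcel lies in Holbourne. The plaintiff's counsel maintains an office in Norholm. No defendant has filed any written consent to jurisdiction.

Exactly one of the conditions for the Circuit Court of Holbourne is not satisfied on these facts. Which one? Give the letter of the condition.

(a)

The Circuit Court of Holbourne:
  (a) The plaintiff resides in Kelhaven, not Holbourne. The proviso offers no rescue either, since no such written consent has been filed. Fails.
  (b) The operative events occurred in Holbourne. Condition met.
  (c) The plaintiff resides in Kelhaven, which is not Holbourne. Met.
  (d) The property lies in Holbourne, which satisfies one of the alternatives. Condition met.
Only condition (a) fails.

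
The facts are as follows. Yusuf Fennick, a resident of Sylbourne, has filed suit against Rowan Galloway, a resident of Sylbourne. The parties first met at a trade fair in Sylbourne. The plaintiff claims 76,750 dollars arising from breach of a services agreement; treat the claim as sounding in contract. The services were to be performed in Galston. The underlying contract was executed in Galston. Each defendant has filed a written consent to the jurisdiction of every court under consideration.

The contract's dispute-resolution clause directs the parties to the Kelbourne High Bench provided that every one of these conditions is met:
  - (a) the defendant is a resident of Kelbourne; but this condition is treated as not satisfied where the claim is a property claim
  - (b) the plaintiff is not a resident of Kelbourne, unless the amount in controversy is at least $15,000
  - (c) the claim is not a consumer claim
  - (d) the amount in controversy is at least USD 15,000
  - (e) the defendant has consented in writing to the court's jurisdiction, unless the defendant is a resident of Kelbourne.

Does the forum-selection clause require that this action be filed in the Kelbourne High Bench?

No

The Kelbourne High Bench:
  (a) The defendant resides in Sylbourne, not Kelbourne. Condition not met.
  (b) The plaintiff resides in Sylbourne, which is not Kelbourne. Met.
  (c) The claim is a contract claim, not a consumer claim. Met.
  (d) The amount in controversy is $76,750, which meets the $15,000 floor. Satisfied.
  (e) Every defendant has filed written consent. Satisfied.
  → The clause does not apply.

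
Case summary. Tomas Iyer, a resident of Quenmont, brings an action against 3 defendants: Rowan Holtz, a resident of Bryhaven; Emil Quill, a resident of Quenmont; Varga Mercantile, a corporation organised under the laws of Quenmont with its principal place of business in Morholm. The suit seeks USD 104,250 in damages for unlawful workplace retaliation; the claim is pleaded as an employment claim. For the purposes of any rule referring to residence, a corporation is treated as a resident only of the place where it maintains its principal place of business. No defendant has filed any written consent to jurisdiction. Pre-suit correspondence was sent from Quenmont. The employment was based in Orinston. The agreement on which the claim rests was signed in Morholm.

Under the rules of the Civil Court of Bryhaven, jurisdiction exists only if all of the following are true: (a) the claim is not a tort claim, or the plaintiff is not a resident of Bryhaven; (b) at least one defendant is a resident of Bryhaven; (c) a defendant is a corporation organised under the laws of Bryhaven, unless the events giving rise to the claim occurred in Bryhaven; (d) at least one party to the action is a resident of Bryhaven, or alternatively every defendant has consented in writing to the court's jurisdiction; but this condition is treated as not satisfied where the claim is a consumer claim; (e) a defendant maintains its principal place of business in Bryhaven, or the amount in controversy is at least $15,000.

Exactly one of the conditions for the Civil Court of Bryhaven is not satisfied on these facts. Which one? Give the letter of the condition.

The Civil Court of Bryhaven:
  (a) The claim is an employment claim, not a tort claim — that alternative is enough. Condition met.
  (b) Rowan Holtz resides in Bryhaven. Met.
  (c) The corporate defendant(s) are organised in Quenmont, not Bryhaven. Nor does the 'unless' clause help: the operative events occurred in Orinston, not Bryhaven. Not satisfied.
  (d) Rowan Holtz resides in Bryhaven, so this disjunct is met. The carve-out does not apply: the claim is an employment claim, not a consumer claim. Satisfied.
  (e) The amount in controversy is USD 104,250, which meets the USD 15,000 floor, so this disjunct is met. Met.
Only condition (c) fails.

(c)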